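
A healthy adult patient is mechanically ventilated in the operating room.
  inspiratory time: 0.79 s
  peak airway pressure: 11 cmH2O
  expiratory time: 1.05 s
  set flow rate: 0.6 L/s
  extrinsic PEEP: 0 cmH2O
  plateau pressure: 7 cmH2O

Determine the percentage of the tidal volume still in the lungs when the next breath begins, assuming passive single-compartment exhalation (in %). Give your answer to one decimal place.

Vt = flow × Ti = 0.6 L/s × 0.79 s × 1000 mL/L = 474.0 mL.
R = (PIP − Pplat)/V̇ = (11 − 7) / 0.6 = 4.0/0.6 = 6.667 cmH2O·s/L.
C = Vt/(Pplat − PEEP) = 474.0 / (7 − 0) = 474.0/7.0 = 67.714 mL/cmH2O.
τ = R × C = 6.667 × 0.06771 L/cmH2O = 0.4514 s.
Fraction remaining at end-expiration = e^(−Te/τ) = e^(−1.05/0.4514) = 0.09768 → 9.768%.

9.8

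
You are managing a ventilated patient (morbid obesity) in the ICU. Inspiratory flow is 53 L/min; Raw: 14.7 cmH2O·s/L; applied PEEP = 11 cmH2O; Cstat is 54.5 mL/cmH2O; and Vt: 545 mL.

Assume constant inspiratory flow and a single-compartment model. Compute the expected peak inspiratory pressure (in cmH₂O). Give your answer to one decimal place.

34.0

Flow: 53 L/min ÷ 60 = 0.8833 L/s.
Equation of motion (constant flow): PIP = Vt/C + R·V̇ + PEEP.
PIP = 545/54.5 + 14.7×0.8833 + 11 = 10.0 + 12.985 + 11 = 33.985 cmH2O.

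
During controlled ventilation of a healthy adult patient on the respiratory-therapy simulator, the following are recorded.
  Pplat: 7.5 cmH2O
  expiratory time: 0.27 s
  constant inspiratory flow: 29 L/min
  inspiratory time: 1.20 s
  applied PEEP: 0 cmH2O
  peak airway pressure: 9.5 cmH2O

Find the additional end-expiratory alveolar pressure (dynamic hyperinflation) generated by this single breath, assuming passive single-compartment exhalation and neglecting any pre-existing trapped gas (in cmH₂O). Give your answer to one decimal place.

3.2

Flow: 29 L/min ÷ 60 = 0.4833 L/s.
Vt = flow × Ti = 0.4833 L/s × 1.20 s × 1000 mL/L = 579.96 mL.
R = (PIP − Pplat)/V̇ = (9.5 − 7.5) / 0.4833 = 2.0/0.4833 = 4.138 cmH2O·s/L.
C = Vt/(Pplat − PEEP) = 579.96 / (7.5 − 0) = 579.96/7.5 = 77.328 mL/cmH2O.
τ = R × C = 4.138 × 0.07733 L/cmH2O = 0.32 s.
Fraction remaining = e^(−Te/τ) = e^(−0.27/0.32) = 0.4301; trapped volume = 579.96 × 0.4301 = 249.44 mL.
Additional alveolar pressure from trapping ≈ V_trapped / C = 249.44 / 77.328 = 3.226 cmH2O.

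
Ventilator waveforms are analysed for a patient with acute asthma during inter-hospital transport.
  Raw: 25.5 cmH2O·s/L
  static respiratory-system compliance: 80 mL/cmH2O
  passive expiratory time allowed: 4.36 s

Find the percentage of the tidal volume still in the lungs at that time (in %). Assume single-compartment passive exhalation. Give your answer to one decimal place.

τ = R × C = 25.5 × 80 mL/cmH2O = 25.5 × 0.080 L/cmH2O = 2.04 s.
Passive exhalation: V(t)/V₀ = e^(−t/τ) = e^(−4.36/2.04) = 0.118.
Fraction remaining = 0.118 → 11.8%.

11.8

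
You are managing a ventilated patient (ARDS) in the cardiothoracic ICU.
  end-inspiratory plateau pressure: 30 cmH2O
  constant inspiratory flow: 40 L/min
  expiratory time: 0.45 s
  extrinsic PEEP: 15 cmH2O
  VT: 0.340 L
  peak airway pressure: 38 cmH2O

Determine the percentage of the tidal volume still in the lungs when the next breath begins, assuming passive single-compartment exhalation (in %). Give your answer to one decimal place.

19.1

Flow: 40 L/min ÷ 60 = 0.6667 L/s.
R = (PIP − Pplat)/V̇ = (38 − 30) / 0.6667 = 8.0/0.6667 = 11.999 cmH2O·s/L.
C = Vt/(Pplat − PEEP) = 340.0 / (30 − 15) = 340.0/15.0 = 22.667 mL/cmH2O.
τ = R × C = 11.999 × 0.02267 L/cmH2O = 0.272 s.
Fraction remaining at end-expiration = e^(−Te/τ) = e^(−0.45/0.272) = 0.1912 → 19.12%.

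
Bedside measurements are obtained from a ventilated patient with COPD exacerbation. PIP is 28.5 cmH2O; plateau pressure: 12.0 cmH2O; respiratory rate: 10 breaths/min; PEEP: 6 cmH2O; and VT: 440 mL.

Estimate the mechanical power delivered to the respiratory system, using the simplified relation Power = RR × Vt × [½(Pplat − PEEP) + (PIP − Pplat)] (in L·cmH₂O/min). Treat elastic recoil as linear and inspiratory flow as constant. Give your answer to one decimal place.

85.8

Per-breath work = Vt × [½(Pplat−PEEP) + (PIP−Pplat)] = 0.440 × [0.5×6.0 + 16.5] = 0.440 × 19.5 = 8.58 L·cmH2O.
Power = 10 × 8.58 = 85.8 L·cmH2O/min.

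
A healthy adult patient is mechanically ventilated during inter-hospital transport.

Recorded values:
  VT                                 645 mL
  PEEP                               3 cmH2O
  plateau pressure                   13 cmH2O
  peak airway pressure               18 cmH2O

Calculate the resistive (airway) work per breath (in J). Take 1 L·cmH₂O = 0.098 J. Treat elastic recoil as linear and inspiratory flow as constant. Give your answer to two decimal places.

0.32

With constant inspiratory flow the resistive pressure is constant at PIP − Pplat = 18 − 13 = 5.0 cmH2O, so resistive work = 5.0 × 0.645 = 3.225 L·cmH2O.
× 0.098 J/(L·cmH2O) → 0.3161 J.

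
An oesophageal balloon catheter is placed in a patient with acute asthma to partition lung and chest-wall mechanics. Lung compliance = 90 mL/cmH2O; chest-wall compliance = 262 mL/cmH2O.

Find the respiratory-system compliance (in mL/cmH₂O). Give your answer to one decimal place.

Lung and chest wall are elastances in series: 1/Crs = 1/CL + 1/Ccw.
1/Crs = 1/90 + 1/262 = 0.01493.
Crs = 66.979 mL/cmH2O.

67.0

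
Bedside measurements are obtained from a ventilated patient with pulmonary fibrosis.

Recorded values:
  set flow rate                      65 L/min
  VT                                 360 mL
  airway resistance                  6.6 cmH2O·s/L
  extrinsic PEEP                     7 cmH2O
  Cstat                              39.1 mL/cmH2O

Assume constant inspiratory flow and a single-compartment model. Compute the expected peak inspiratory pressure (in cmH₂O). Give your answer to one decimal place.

Flow: 65 L/min ÷ 60 = 1.0833 L/s.
Equation of motion (constant flow): PIP = Vt/C + R·V̇ + PEEP.
PIP = 360/39.1 + 6.6×1.0833 + 7 = 9.207 + 7.15 + 7 = 23.357 cmH2O.

23.4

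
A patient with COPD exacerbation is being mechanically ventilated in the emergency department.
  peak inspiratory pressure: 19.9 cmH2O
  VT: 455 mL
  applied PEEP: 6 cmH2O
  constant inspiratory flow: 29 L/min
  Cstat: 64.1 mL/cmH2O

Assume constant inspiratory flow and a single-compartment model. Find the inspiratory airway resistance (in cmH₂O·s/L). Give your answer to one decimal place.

14.1

Flow: 29 L/min ÷ 60 = 0.4833 L/s.
Equation of motion (constant flow): PIP = Vt/C + R·V̇ + PEEP.
R·V̇ = PIP − Vt/C − PEEP = 19.9 − 455/64.1 − 6 = 19.9 − 7.098 − 6 = 6.802 cmH2O.
R = 6.802 / 0.4833 = 14.074 cmH2O·s/L.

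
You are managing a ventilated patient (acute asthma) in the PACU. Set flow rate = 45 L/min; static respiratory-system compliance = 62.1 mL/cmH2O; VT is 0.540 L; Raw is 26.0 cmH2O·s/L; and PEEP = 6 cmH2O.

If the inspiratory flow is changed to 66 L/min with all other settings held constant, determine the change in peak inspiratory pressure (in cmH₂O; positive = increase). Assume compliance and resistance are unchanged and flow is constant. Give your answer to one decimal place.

9.1

Flow: 45 L/min ÷ 60 = 0.75 L/s.
New flow: 66 L/min ÷ 60 = 1.1 L/s.
PIP = Vt/C + R·V̇ + PEEP (constant-flow equation of motion).
Only the resistive term changes: ΔPIP = R × ΔV̇ = 26.0 × (1.1 − 0.75) = 26.0 × 0.35 = 9.1 cmH2O.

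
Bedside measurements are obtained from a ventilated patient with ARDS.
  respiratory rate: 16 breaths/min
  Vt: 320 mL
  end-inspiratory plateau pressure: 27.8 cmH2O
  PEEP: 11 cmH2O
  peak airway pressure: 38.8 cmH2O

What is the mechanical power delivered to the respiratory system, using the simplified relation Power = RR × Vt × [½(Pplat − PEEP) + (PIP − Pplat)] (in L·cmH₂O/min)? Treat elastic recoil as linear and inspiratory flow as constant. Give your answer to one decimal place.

99.3

Per-breath work = Vt × [½(Pplat−PEEP) + (PIP−Pplat)] = 0.320 × [0.5×16.8 + 11.0] = 0.320 × 19.4 = 6.208 L·cmH2O.
Power = 16 × 6.208 = 99.328 L·cmH2O/min.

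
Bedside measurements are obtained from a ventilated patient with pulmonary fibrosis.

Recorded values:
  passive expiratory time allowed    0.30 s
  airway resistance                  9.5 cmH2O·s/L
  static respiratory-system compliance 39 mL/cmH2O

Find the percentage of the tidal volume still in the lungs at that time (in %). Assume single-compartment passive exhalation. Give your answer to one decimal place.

τ = R × C = 9.5 × 39 mL/cmH2O = 9.5 × 0.039 L/cmH2O = 0.3705 s.
Passive exhalation: V(t)/V₀ = e^(−t/τ) = e^(−0.30/0.3705) = 0.445.
Fraction remaining = 0.445 → 44.5%.

44.5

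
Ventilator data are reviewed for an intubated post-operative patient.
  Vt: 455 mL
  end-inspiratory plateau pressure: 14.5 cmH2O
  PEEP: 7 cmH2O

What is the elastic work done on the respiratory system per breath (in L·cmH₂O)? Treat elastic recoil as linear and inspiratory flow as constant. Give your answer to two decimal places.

Elastic work ≈ ½ × (Pplat − PEEP) × Vt = 0.5 × (14.5 − 7) × 0.455 L = 0.5 × 7.5 × 0.455 = 1.706 L·cmH2O.

1.71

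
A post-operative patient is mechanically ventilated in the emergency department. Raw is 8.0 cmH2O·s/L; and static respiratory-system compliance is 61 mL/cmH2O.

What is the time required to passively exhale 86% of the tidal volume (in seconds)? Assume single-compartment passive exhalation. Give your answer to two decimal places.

0.96

τ = R × C = 8.0 × 61 mL/cmH2O = 8.0 × 0.061 L/cmH2O = 0.488 s.
Exhaled fraction f = 1 − e^(−t/τ) → t = −τ·ln(1 − f) = −0.488·ln(0.14) = 0.9595 s.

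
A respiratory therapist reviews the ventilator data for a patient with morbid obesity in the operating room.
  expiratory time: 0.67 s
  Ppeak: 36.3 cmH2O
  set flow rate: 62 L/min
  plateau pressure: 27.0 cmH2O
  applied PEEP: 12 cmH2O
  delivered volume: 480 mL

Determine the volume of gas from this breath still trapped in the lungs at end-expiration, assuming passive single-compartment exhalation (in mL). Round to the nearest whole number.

47

Flow: 62 L/min ÷ 60 = 1.0333 L/s.
R = (PIP − Pplat)/V̇ = (36.3 − 27.0) / 1.0333 = 9.3/1.0333 = 9.0 cmH2O·s/L.
C = Vt/(Pplat − PEEP) = 480.0 / (27.0 − 12) = 480.0/15.0 = 32.0 mL/cmH2O.
τ = R × C = 9.0 × 0.032 L/cmH2O = 0.288 s.
Fraction remaining = e^(−Te/τ) = e^(−0.67/0.288) = 0.09765.
Trapped volume = 480.0 × 0.09765 = 46.872 mL.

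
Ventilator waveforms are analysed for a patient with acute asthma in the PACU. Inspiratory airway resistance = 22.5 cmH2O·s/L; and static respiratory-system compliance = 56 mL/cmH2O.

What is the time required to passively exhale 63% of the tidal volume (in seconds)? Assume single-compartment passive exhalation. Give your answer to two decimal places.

1.25

τ = R × C = 22.5 × 56 mL/cmH2O = 22.5 × 0.056 L/cmH2O = 1.26 s.
Exhaled fraction f = 1 − e^(−t/τ) → t = −τ·ln(1 − f) = −1.26·ln(0.37) = 1.253 s.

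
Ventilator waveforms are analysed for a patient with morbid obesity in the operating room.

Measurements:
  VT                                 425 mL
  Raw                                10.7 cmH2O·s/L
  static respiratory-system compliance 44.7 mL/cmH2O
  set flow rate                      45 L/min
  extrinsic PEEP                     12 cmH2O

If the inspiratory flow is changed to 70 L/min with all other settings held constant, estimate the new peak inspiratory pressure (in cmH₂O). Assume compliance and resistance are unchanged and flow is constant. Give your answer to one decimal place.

Flow: 45 L/min ÷ 60 = 0.75 L/s.
New flow: 70 L/min ÷ 60 = 1.1667 L/s.
PIP = Vt/C + R·V̇ + PEEP (constant-flow equation of motion).
Only the resistive term changes: ΔPIP = R × ΔV̇ = 10.7 × (1.1667 − 0.75) = 10.7 × 0.4167 = 4.459 cmH2O.
Original PIP = 425/44.7 + 10.7×0.75 + 12 = 29.533 cmH2O; new PIP = 29.533 + (4.459) = 33.992 cmH2O.

34.0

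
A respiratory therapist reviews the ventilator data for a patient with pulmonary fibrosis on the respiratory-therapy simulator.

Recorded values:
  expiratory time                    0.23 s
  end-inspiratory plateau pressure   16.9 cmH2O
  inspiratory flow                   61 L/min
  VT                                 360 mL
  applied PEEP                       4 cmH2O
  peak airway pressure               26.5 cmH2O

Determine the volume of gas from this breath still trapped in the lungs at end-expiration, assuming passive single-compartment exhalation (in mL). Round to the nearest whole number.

150

Flow: 61 L/min ÷ 60 = 1.0167 L/s.
R = (PIP − Pplat)/V̇ = (26.5 − 16.9) / 1.0167 = 9.6/1.0167 = 9.442 cmH2O·s/L.
C = Vt/(Pplat − PEEP) = 360.0 / (16.9 − 4) = 360.0/12.9 = 27.907 mL/cmH2O.
τ = R × C = 9.442 × 0.02791 L/cmH2O = 0.2635 s.
Fraction remaining = e^(−Te/τ) = e^(−0.23/0.2635) = 0.4178.
Trapped volume = 360.0 × 0.4178 = 150.41 mL.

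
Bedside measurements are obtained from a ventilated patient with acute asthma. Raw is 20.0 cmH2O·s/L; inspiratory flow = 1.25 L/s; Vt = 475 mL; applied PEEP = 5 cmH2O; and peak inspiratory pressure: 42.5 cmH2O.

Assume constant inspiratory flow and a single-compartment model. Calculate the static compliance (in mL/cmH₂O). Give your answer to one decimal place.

38.0

Equation of motion (constant flow): PIP = Vt/C + R·V̇ + PEEP.
Vt/C = PIP − R·V̇ − PEEP = 42.5 − 20.0×1.25 − 5 = 42.5 − 25.0 − 5 = 12.5 cmH2O.
C = Vt / 12.5 = 475 / 12.5 = 38.0 mL/cmH2O.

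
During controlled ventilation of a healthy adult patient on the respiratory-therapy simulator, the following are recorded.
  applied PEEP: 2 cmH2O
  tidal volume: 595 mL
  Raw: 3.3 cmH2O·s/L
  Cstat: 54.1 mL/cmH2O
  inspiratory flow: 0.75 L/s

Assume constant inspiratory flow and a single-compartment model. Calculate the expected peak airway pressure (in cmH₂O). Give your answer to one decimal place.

15.5

Equation of motion (constant flow): PIP = Vt/C + R·V̇ + PEEP.
PIP = 595/54.1 + 3.3×0.75 + 2 = 10.998 + 2.475 + 2 = 15.473 cmH2O.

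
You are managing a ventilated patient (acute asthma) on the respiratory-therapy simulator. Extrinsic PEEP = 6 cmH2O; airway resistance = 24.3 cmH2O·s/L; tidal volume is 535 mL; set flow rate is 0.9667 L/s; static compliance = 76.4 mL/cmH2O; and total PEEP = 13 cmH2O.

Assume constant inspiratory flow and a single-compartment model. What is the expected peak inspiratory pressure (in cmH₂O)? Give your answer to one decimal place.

43.5

Total PEEP = 13 cmH2O (set 6 + intrinsic 7); this is the baseline alveolar pressure.
Equation of motion (constant flow): PIP = Vt/C + R·V̇ + PEEP.
PIP = 535/76.4 + 24.3×0.9667 + 13 = 7.003 + 23.491 + 13 = 43.494 cmH2O.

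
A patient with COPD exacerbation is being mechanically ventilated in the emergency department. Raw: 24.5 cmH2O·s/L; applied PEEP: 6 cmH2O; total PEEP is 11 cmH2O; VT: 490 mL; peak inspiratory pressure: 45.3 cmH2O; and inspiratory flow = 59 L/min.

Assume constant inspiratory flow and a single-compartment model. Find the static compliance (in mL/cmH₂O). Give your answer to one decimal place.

Flow: 59 L/min ÷ 60 = 0.9833 L/s.
Total PEEP = 11 cmH2O (set 6 + intrinsic 5); this is the baseline alveolar pressure.
Equation of motion (constant flow): PIP = Vt/C + R·V̇ + PEEP.
Vt/C = PIP − R·V̇ − PEEP = 45.3 − 24.5×0.9833 − 11 = 45.3 − 24.091 − 11 = 10.209 cmH2O.
C = Vt / 10.209 = 490 / 10.209 = 47.997 mL/cmH2O.

48.0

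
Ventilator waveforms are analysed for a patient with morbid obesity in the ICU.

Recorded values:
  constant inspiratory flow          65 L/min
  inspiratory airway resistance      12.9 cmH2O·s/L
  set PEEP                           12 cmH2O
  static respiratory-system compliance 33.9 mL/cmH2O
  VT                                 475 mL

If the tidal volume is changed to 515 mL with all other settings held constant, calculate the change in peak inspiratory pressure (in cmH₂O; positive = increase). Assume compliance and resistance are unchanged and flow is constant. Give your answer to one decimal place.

PIP = Vt/C + R·V̇ + PEEP (constant-flow equation of motion).
Only the elastic term changes: ΔPIP = ΔVt / C = (515 − 475) / 33.9 = 1.18 cmH2O.

1.2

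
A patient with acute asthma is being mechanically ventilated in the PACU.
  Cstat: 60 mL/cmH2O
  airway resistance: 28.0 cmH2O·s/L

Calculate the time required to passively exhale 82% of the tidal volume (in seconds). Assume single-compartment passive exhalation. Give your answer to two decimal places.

τ = R × C = 28.0 × 60 mL/cmH2O = 28.0 × 0.060 L/cmH2O = 1.68 s.
Exhaled fraction f = 1 − e^(−t/τ) → t = −τ·ln(1 − f) = −1.68·ln(0.18) = 2.881 s.

2.88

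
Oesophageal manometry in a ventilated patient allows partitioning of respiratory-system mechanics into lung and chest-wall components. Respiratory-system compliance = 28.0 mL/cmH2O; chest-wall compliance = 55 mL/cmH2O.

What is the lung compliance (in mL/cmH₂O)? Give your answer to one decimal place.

57.0

1/CL = 1/Crs − 1/Ccw.
1/CL = 1/28.0 − 1/55 = 0.01753.
CL = 57.045 mL/cmH2O.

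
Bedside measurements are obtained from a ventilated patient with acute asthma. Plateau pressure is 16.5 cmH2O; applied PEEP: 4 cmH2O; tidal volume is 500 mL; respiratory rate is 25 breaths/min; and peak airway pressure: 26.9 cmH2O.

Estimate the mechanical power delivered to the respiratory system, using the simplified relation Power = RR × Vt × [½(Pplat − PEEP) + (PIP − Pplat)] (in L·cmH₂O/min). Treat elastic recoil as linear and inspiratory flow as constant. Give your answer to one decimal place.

Per-breath work = Vt × [½(Pplat−PEEP) + (PIP−Pplat)] = 0.500 × [0.5×12.5 + 10.4] = 0.500 × 16.65 = 8.325 L·cmH2O.
Power = 25 × 8.325 = 208.13 L·cmH2O/min.

208.1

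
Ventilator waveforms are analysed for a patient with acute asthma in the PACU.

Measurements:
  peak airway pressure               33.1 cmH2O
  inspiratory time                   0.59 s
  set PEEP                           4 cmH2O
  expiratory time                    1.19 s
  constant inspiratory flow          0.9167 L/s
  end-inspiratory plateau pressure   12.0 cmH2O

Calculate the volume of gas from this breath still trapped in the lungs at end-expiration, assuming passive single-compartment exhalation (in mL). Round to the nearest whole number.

Vt = flow × Ti = 0.9167 L/s × 0.59 s × 1000 mL/L = 540.85 mL.
R = (PIP − Pplat)/V̇ = (33.1 − 12.0) / 0.9167 = 21.1/0.9167 = 23.017 cmH2O·s/L.
C = Vt/(Pplat − PEEP) = 540.85 / (12.0 − 4) = 540.85/8.0 = 67.606 mL/cmH2O.
τ = R × C = 23.017 × 0.06761 L/cmH2O = 1.556 s.
Fraction remaining = e^(−Te/τ) = e^(−1.19/1.556) = 0.4654.
Trapped volume = 540.85 × 0.4654 = 251.71 mL.

252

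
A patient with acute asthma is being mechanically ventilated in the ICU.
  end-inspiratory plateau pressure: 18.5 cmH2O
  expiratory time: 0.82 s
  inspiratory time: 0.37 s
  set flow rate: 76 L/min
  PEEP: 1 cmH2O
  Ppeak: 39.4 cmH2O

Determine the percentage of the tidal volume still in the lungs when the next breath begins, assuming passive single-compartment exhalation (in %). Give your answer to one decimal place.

15.6

Flow: 76 L/min ÷ 60 = 1.2667 L/s.
Vt = flow × Ti = 1.2667 L/s × 0.37 s × 1000 mL/L = 468.68 mL.
R = (PIP − Pplat)/V̇ = (39.4 − 18.5) / 1.2667 = 20.9/1.2667 = 16.5 cmH2O·s/L.
C = Vt/(Pplat − PEEP) = 468.68 / (18.5 − 1) = 468.68/17.5 = 26.782 mL/cmH2O.
τ = R × C = 16.5 × 0.02678 L/cmH2O = 0.4419 s.
Fraction remaining at end-expiration = e^(−Te/τ) = e^(−0.82/0.4419) = 0.1564 → 15.64%.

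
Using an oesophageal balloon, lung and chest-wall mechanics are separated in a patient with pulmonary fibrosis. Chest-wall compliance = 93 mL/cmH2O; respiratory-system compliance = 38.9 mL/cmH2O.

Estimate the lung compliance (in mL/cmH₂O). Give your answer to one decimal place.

66.9

1/CL = 1/Crs − 1/Ccw.
1/CL = 1/38.9 − 1/93 = 0.01495.
CL = 66.89 mL/cmH2O.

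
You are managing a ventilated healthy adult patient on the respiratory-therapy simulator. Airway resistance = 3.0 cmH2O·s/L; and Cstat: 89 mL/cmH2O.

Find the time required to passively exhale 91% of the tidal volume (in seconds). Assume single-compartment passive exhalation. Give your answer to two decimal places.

0.64

τ = R × C = 3.0 × 89 mL/cmH2O = 3.0 × 0.089 L/cmH2O = 0.267 s.
Exhaled fraction f = 1 − e^(−t/τ) → t = −τ·ln(1 − f) = −0.267·ln(0.09) = 0.6429 s.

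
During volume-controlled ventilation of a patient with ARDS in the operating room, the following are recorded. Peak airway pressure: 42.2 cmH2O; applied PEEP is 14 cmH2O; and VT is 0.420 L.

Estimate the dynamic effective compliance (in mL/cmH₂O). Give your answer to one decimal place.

14.9

Dynamic compliance = Vt / (PIP − PEEP) = 420 / (42.2 − 14) = 420 / 28.2 = 14.894 mL/cmH2O.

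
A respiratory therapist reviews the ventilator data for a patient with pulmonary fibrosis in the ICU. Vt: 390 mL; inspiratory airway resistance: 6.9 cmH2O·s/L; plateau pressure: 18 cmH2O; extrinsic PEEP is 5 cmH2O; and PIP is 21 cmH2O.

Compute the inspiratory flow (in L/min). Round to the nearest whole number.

26

flow = (PIP − Pplat) / Raw = (21 − 18) / 6.9 = 0.4348 L/s × 60 = 26.088 L/min.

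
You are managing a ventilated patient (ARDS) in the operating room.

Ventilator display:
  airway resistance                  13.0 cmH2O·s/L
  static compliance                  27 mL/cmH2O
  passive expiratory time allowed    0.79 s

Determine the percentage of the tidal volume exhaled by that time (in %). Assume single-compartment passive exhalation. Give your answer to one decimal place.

89.5

τ = R × C = 13.0 × 27 mL/cmH2O = 13.0 × 0.027 L/cmH2O = 0.351 s.
Passive exhalation: V(t)/V₀ = e^(−t/τ) = e^(−0.79/0.351) = 0.1053.
Fraction exhaled = 1 − 0.1053 = 0.8947 → 89.47%.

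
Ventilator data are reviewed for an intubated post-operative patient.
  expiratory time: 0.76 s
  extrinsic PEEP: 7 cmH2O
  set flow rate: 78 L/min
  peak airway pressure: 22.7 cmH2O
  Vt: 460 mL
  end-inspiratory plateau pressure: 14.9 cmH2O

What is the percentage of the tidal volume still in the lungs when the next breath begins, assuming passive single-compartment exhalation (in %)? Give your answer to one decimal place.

11.4

Flow: 78 L/min ÷ 60 = 1.3 L/s.
R = (PIP − Pplat)/V̇ = (22.7 − 14.9) / 1.3 = 7.8/1.3 = 6.0 cmH2O·s/L.
C = Vt/(Pplat − PEEP) = 460.0 / (14.9 − 7) = 460.0/7.9 = 58.228 mL/cmH2O.
τ = R × C = 6.0 × 0.05823 L/cmH2O = 0.3494 s.
Fraction remaining at end-expiration = e^(−Te/τ) = e^(−0.76/0.3494) = 0.1136 → 11.36%.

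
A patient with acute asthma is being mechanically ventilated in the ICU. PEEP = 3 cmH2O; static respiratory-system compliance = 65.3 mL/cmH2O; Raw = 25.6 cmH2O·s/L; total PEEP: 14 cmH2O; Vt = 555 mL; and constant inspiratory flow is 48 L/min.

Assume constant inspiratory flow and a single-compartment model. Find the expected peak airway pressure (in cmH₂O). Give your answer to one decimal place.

Flow: 48 L/min ÷ 60 = 0.8 L/s.
Total PEEP = 14 cmH2O (set 3 + intrinsic 11); this is the baseline alveolar pressure.
Equation of motion (constant flow): PIP = Vt/C + R·V̇ + PEEP.
PIP = 555/65.3 + 25.6×0.8 + 14 = 8.499 + 20.48 + 14 = 42.979 cmH2O.

43.0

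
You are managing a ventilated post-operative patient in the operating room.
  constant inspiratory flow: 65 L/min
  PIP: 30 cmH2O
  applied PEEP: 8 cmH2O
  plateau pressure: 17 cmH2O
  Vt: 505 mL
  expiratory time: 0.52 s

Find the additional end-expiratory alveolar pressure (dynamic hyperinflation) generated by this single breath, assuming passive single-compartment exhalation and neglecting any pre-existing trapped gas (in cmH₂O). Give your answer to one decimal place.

Flow: 65 L/min ÷ 60 = 1.0833 L/s.
R = (PIP − Pplat)/V̇ = (30 − 17) / 1.0833 = 13.0/1.0833 = 12.0 cmH2O·s/L.
C = Vt/(Pplat − PEEP) = 505.0 / (17 − 8) = 505.0/9.0 = 56.111 mL/cmH2O.
τ = R × C = 12.0 × 0.05611 L/cmH2O = 0.6733 s.
Fraction remaining = e^(−Te/τ) = e^(−0.52/0.6733) = 0.4619; trapped volume = 505.0 × 0.4619 = 233.26 mL.
Additional alveolar pressure from trapping ≈ V_trapped / C = 233.26 / 56.111 = 4.157 cmH2O.

4.2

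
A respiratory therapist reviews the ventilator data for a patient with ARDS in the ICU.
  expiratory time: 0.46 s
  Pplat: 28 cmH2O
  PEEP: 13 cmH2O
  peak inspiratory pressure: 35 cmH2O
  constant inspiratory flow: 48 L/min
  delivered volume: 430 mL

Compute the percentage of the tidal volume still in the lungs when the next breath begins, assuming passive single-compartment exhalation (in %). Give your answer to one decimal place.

Flow: 48 L/min ÷ 60 = 0.8 L/s.
R = (PIP − Pplat)/V̇ = (35 − 28) / 0.8 = 7.0/0.8 = 8.75 cmH2O·s/L.
C = Vt/(Pplat − PEEP) = 430.0 / (28 − 13) = 430.0/15.0 = 28.667 mL/cmH2O.
τ = R × C = 8.75 × 0.02867 L/cmH2O = 0.2509 s.
Fraction remaining at end-expiration = e^(−Te/τ) = e^(−0.46/0.2509) = 0.1599 → 15.99%.

16.0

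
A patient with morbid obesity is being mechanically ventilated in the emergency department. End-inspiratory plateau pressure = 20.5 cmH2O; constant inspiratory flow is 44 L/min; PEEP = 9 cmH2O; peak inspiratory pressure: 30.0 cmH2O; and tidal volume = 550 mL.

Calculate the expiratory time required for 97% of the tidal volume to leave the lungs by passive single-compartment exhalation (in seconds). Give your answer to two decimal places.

2.17

Flow: 44 L/min ÷ 60 = 0.7333 L/s.
R = (PIP − Pplat)/V̇ = (30.0 − 20.5) / 0.7333 = 9.5/0.7333 = 12.955 cmH2O·s/L.
C = Vt/(Pplat − PEEP) = 550.0 / (20.5 − 9) = 550.0/11.5 = 47.826 mL/cmH2O.
τ = R × C = 12.955 × 0.04783 L/cmH2O = 0.6196 s.
t = −τ·ln(1 − 0.97) = −0.6196·ln(0.03) = 2.173 s.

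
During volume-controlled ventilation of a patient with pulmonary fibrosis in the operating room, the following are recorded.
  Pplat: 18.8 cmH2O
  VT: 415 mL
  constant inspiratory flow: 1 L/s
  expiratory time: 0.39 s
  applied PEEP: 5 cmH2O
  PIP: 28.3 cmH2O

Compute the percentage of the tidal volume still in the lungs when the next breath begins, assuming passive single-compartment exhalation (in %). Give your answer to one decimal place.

25.5

R = (PIP − Pplat)/V̇ = (28.3 − 18.8) / 1 = 9.5/1 = 9.5 cmH2O·s/L.
C = Vt/(Pplat − PEEP) = 415.0 / (18.8 − 5) = 415.0/13.8 = 30.072 mL/cmH2O.
τ = R × C = 9.5 × 0.03007 L/cmH2O = 0.2857 s.
Fraction remaining at end-expiration = e^(−Te/τ) = e^(−0.39/0.2857) = 0.2554 → 25.54%.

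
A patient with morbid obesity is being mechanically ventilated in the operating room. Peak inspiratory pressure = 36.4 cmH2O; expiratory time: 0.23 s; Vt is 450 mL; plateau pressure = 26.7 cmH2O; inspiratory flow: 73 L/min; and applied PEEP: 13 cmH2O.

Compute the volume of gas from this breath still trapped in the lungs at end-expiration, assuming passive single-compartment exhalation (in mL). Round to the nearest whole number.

187

Flow: 73 L/min ÷ 60 = 1.2167 L/s.
R = (PIP − Pplat)/V̇ = (36.4 − 26.7) / 1.2167 = 9.7/1.2167 = 7.972 cmH2O·s/L.
C = Vt/(Pplat − PEEP) = 450.0 / (26.7 − 13) = 450.0/13.7 = 32.847 mL/cmH2O.
τ = R × C = 7.972 × 0.03285 L/cmH2O = 0.2619 s.
Fraction remaining = e^(−Te/τ) = e^(−0.23/0.2619) = 0.4155.
Trapped volume = 450.0 × 0.4155 = 186.98 mL.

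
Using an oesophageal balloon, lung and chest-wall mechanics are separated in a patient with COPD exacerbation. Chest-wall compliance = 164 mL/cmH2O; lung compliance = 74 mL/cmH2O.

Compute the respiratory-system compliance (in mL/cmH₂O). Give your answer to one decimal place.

Lung and chest wall are elastances in series: 1/Crs = 1/CL + 1/Ccw.
1/Crs = 1/74 + 1/164 = 0.01961.
Crs = 50.994 mL/cmH2O.

51.0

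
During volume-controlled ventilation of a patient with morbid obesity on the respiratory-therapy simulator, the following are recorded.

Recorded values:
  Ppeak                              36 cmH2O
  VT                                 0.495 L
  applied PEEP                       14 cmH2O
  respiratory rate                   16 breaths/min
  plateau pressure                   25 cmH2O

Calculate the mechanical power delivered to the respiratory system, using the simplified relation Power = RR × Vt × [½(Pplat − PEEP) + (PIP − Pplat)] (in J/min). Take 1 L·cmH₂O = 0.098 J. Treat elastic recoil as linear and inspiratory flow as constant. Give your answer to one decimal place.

12.8

Per-breath work = Vt × [½(Pplat−PEEP) + (PIP−Pplat)] = 0.495 × [0.5×11.0 + 11.0] = 0.495 × 16.5 = 8.168 L·cmH2O.
Power = 16 × 8.168 = 130.69 L·cmH2O/min.
× 0.098 J/(L·cmH2O) → 12.808 J/min.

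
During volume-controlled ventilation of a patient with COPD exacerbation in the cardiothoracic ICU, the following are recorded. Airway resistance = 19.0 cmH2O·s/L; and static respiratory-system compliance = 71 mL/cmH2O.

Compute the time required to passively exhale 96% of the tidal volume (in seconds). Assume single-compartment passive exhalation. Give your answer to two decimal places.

4.34

τ = R × C = 19.0 × 71 mL/cmH2O = 19.0 × 0.071 L/cmH2O = 1.349 s.
Exhaled fraction f = 1 − e^(−t/τ) → t = −τ·ln(1 − f) = −1.349·ln(0.04) = 4.342 s.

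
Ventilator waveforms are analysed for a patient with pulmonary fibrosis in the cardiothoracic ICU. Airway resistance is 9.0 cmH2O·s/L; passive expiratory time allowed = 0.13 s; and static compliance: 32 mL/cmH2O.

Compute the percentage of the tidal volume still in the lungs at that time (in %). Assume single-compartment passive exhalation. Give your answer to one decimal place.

63.7

τ = R × C = 9.0 × 32 mL/cmH2O = 9.0 × 0.032 L/cmH2O = 0.288 s.
Passive exhalation: V(t)/V₀ = e^(−t/τ) = e^(−0.13/0.288) = 0.6367.
Fraction remaining = 0.6367 → 63.67%.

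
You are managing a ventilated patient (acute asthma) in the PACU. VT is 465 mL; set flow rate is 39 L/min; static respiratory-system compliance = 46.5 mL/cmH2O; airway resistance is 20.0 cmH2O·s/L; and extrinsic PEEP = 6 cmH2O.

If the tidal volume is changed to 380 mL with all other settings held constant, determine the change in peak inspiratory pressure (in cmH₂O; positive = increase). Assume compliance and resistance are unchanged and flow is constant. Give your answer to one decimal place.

-1.8

PIP = Vt/C + R·V̇ + PEEP (constant-flow equation of motion).
Only the elastic term changes: ΔPIP = ΔVt / C = (380 − 465) / 46.5 = -1.828 cmH2O.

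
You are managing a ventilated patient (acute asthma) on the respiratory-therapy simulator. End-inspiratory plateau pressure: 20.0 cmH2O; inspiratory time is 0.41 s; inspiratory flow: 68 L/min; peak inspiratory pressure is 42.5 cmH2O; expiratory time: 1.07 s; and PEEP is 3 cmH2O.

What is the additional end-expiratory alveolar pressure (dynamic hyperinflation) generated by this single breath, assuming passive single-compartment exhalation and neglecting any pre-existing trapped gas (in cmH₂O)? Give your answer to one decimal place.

2.4

Flow: 68 L/min ÷ 60 = 1.1333 L/s.
Vt = flow × Ti = 1.1333 L/s × 0.41 s × 1000 mL/L = 464.65 mL.
R = (PIP − Pplat)/V̇ = (42.5 − 20.0) / 1.1333 = 22.5/1.1333 = 19.854 cmH2O·s/L.
C = Vt/(Pplat − PEEP) = 464.65 / (20.0 − 3) = 464.65/17.0 = 27.332 mL/cmH2O.
τ = R × C = 19.854 × 0.02733 L/cmH2O = 0.5426 s.
Fraction remaining = e^(−Te/τ) = e^(−1.07/0.5426) = 0.1392; trapped volume = 464.65 × 0.1392 = 64.679 mL.
Additional alveolar pressure from trapping ≈ V_trapped / C = 64.679 / 27.332 = 2.366 cmH2O.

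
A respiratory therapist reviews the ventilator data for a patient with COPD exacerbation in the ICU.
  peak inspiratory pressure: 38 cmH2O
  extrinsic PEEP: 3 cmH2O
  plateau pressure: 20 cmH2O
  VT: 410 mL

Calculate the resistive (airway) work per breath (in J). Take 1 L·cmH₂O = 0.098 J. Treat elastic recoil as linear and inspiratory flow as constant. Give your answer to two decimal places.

0.72

With constant inspiratory flow the resistive pressure is constant at PIP − Pplat = 38 − 20 = 18.0 cmH2O, so resistive work = 18.0 × 0.410 = 7.38 L·cmH2O.
× 0.098 J/(L·cmH2O) → 0.7232 J.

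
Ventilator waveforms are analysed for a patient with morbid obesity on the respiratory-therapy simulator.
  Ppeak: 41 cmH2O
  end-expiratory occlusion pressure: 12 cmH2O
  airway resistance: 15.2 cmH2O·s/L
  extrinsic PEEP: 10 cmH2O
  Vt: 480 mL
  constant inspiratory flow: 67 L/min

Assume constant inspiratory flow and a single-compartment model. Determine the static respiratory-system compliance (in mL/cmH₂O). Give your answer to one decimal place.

Flow: 67 L/min ÷ 60 = 1.1167 L/s.
Total PEEP = 12 cmH2O (set 10 + intrinsic 2); this is the baseline alveolar pressure.
Equation of motion (constant flow): PIP = Vt/C + R·V̇ + PEEP.
Vt/C = PIP − R·V̇ − PEEP = 41 − 15.2×1.1167 − 12 = 41 − 16.974 − 12 = 12.026 cmH2O.
C = Vt / 12.026 = 480 / 12.026 = 39.914 mL/cmH2O.

39.9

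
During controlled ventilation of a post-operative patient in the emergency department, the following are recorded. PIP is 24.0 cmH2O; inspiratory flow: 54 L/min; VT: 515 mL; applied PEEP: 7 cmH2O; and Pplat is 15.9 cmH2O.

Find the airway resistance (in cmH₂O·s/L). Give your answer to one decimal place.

9.0

Flow: 54 L/min ÷ 60 = 0.9 L/s.
Raw = (PIP − Pplat) / flow = (24.0 − 15.9) / 0.9 = 8.1 / 0.9 = 9.0 cmH2O·s/L.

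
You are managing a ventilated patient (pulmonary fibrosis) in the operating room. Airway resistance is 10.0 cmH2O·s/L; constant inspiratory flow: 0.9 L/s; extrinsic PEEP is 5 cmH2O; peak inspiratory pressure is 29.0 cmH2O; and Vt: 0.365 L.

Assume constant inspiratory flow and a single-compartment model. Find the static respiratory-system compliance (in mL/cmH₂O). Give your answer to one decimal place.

24.3

Equation of motion (constant flow): PIP = Vt/C + R·V̇ + PEEP.
Vt/C = PIP − R·V̇ − PEEP = 29.0 − 10.0×0.9 − 5 = 29.0 − 9.0 − 5 = 15.0 cmH2O.
C = Vt / 15.0 = 365 / 15.0 = 24.333 mL/cmH2O.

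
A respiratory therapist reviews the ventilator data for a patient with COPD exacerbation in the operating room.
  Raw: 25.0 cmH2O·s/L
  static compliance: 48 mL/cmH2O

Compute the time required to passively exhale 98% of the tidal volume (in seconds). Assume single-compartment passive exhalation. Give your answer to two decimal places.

4.69

τ = R × C = 25.0 × 48 mL/cmH2O = 25.0 × 0.048 L/cmH2O = 1.2 s.
Exhaled fraction f = 1 − e^(−t/τ) → t = −τ·ln(1 − f) = −1.2·ln(0.02) = 4.694 s.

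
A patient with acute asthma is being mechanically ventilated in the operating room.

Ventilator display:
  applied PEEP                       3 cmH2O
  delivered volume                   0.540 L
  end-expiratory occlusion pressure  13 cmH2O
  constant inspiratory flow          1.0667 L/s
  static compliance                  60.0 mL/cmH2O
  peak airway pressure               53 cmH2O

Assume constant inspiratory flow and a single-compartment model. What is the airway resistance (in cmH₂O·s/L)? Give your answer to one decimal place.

29.1

Total PEEP = 13 cmH2O (set 3 + intrinsic 10); this is the baseline alveolar pressure.
Equation of motion (constant flow): PIP = Vt/C + R·V̇ + PEEP.
R·V̇ = PIP − Vt/C − PEEP = 53 − 540/60.0 − 13 = 53 − 9.0 − 13 = 31.0 cmH2O.
R = 31.0 / 1.0667 = 29.062 cmH2O·s/L.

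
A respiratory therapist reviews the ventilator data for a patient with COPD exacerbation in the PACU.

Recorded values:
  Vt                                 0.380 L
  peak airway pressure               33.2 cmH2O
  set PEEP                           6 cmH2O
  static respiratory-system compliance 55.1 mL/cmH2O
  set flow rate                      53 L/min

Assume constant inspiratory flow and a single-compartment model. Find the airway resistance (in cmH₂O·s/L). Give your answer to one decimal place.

23.0

Flow: 53 L/min ÷ 60 = 0.8833 L/s.
Equation of motion (constant flow): PIP = Vt/C + R·V̇ + PEEP.
R·V̇ = PIP − Vt/C − PEEP = 33.2 − 380/55.1 − 6 = 33.2 − 6.897 − 6 = 20.303 cmH2O.
R = 20.303 / 0.8833 = 22.985 cmH2O·s/L.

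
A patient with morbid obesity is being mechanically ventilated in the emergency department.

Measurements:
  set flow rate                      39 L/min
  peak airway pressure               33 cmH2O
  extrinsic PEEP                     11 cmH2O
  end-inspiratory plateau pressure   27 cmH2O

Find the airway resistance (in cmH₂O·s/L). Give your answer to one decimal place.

Flow: 39 L/min ÷ 60 = 0.65 L/s.
Raw = (PIP − Pplat) / flow = (33 − 27) / 0.65 = 6.0 / 0.65 = 9.231 cmH2O·s/L.

9.2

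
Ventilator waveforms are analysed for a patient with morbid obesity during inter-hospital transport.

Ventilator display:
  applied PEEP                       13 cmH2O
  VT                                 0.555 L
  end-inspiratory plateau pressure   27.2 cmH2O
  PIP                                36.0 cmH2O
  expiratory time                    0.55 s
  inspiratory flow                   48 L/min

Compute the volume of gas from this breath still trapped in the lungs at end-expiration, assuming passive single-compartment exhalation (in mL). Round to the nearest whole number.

Flow: 48 L/min ÷ 60 = 0.8 L/s.
R = (PIP − Pplat)/V̇ = (36.0 − 27.2) / 0.8 = 8.8/0.8 = 11.0 cmH2O·s/L.
C = Vt/(Pplat − PEEP) = 555.0 / (27.2 − 13) = 555.0/14.2 = 39.085 mL/cmH2O.
τ = R × C = 11.0 × 0.03909 L/cmH2O = 0.43 s.
Fraction remaining = e^(−Te/τ) = e^(−0.55/0.43) = 0.2783.
Trapped volume = 555.0 × 0.2783 = 154.46 mL.

154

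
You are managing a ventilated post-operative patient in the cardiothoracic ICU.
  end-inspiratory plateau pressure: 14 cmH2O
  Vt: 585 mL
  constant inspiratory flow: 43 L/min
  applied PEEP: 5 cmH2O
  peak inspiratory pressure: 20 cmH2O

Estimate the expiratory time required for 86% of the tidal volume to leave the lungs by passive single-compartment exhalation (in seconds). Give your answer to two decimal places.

1.07

Flow: 43 L/min ÷ 60 = 0.7167 L/s.
R = (PIP − Pplat)/V̇ = (20 − 14) / 0.7167 = 6.0/0.7167 = 8.372 cmH2O·s/L.
C = Vt/(Pplat − PEEP) = 585.0 / (14 − 5) = 585.0/9.0 = 65.0 mL/cmH2O.
τ = R × C = 8.372 × 0.065 L/cmH2O = 0.5442 s.
t = −τ·ln(1 − 0.86) = −0.5442·ln(0.14) = 1.07 s.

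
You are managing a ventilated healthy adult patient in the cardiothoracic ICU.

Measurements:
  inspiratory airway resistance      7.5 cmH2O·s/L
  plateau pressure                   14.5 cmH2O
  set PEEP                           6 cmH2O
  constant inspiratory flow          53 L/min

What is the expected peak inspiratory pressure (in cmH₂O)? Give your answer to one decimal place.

21.1

Flow: 53 L/min ÷ 60 = 0.8833 L/s.
PIP = Pplat + Raw × flow = 14.5 + 7.5 × 0.8833 = 14.5 + 6.625 = 21.125 cmH2O.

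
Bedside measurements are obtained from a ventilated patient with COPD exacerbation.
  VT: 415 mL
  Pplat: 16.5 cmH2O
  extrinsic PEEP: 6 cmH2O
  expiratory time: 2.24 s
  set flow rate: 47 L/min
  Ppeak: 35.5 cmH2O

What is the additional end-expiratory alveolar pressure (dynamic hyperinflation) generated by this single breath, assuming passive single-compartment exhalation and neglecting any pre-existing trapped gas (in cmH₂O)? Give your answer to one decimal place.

Flow: 47 L/min ÷ 60 = 0.7833 L/s.
R = (PIP − Pplat)/V̇ = (35.5 − 16.5) / 0.7833 = 19.0/0.7833 = 24.256 cmH2O·s/L.
C = Vt/(Pplat − PEEP) = 415.0 / (16.5 − 6) = 415.0/10.5 = 39.524 mL/cmH2O.
τ = R × C = 24.256 × 0.03952 L/cmH2O = 0.9586 s.
Fraction remaining = e^(−Te/τ) = e^(−2.24/0.9586) = 0.09664; trapped volume = 415.0 × 0.09664 = 40.106 mL.
Additional alveolar pressure from trapping ≈ V_trapped / C = 40.106 / 39.524 = 1.015 cmH2O.

1.0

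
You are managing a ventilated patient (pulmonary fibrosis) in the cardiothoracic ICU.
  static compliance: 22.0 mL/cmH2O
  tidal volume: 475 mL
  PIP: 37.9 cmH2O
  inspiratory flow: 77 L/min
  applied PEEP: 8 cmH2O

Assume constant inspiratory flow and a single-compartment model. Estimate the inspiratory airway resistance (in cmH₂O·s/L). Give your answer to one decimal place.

6.5

Flow: 77 L/min ÷ 60 = 1.2833 L/s.
Equation of motion (constant flow): PIP = Vt/C + R·V̇ + PEEP.
R·V̇ = PIP − Vt/C − PEEP = 37.9 − 475/22.0 − 8 = 37.9 − 21.591 − 8 = 8.309 cmH2O.
R = 8.309 / 1.2833 = 6.475 cmH2O·s/L.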